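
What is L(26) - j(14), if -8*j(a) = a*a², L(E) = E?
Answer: 369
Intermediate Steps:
j(a) = -a³/8 (j(a) = -a*a²/8 = -a³/8)
L(26) - j(14) = 26 - (-1)*14³/8 = 26 - (-1)*2744/8 = 26 - 1*(-343) = 26 + 343 = 369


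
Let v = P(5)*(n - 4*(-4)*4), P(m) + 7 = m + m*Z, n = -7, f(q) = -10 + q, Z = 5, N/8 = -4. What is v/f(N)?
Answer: -437/14 ≈ -31.214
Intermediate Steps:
N = -32 (N = 8*(-4) = -32)
P(m) = -7 + 6*m (P(m) = -7 + (m + m*5) = -7 + (m + 5*m) = -7 + 6*m)
v = 1311 (v = (-7 + 6*5)*(-7 - 4*(-4)*4) = (-7 + 30)*(-7 + 16*4) = 23*(-7 + 64) = 23*57 = 1311)
v/f(N) = 1311/(-10 - 32) = 1311/(-42) = 1311*(-1/42) = -437/14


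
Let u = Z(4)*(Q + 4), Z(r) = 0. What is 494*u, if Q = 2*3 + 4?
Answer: 0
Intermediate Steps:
Q = 10 (Q = 6 + 4 = 10)
u = 0 (u = 0*(10 + 4) = 0*14 = 0)
494*u = 494*0 = 0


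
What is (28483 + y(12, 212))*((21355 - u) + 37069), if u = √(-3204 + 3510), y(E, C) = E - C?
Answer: 1652405992 - 84849*√34 ≈ 1.6519e+9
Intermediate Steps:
u = 3*√34 (u = √306 = 3*√34 ≈ 17.493)
(28483 + y(12, 212))*((21355 - u) + 37069) = (28483 + (12 - 1*212))*((21355 - 3*√34) + 37069) = (28483 + (12 - 212))*((21355 - 3*√34) + 37069) = (28483 - 200)*(58424 - 3*√34) = 28283*(58424 - 3*√34) = 1652405992 - 84849*√34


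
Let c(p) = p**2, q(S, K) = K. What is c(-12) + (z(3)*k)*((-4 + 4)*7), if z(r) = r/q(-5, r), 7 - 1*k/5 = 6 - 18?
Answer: 144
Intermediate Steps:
k = 95 (k = 35 - 5*(6 - 18) = 35 - 5*(-12) = 35 + 60 = 95)
z(r) = 1 (z(r) = r/r = 1)
c(-12) + (z(3)*k)*((-4 + 4)*7) = (-12)**2 + (1*95)*((-4 + 4)*7) = 144 + 95*(0*7) = 144 + 95*0 = 144 + 0 = 144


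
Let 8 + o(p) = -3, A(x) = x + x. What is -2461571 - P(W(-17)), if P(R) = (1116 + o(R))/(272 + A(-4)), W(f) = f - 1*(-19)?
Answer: -649855849/264 ≈ -2.4616e+6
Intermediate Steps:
A(x) = 2*x
o(p) = -11 (o(p) = -8 - 3 = -11)
W(f) = 19 + f (W(f) = f + 19 = 19 + f)
P(R) = 1105/264 (P(R) = (1116 - 11)/(272 + 2*(-4)) = 1105/(272 - 8) = 1105/264)
-2461571 - P(W(-17)) = -2461571 - 1*1105/264 = -2461571 - 1105/264 = -649855849/264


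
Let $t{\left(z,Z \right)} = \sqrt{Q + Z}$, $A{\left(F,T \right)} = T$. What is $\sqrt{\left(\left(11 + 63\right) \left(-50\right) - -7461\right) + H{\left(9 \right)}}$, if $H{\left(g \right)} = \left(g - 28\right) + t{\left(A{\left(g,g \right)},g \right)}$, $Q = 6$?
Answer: $\sqrt{3742 + \sqrt{15}} \approx 61.204$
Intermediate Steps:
$t{\left(z,Z \right)} = \sqrt{6 + Z}$
$H{\left(g \right)} = -28 + g + \sqrt{6 + g}$ ($H{\left(g \right)} = \left(g - 28\right) + \sqrt{6 + g} = \left(-28 + g\right) + \sqrt{6 + g} = -28 + g + \sqrt{6 + g}$)
$\sqrt{\left(\left(11 + 63\right) \left(-50\right) - -7461\right) + H{\left(9 \right)}} = \sqrt{\left(\left(11 + 63\right) \left(-50\right) - -7461\right) + \left(-28 + 9 + \sqrt{6 + 9}\right)} = \sqrt{\left(74 \left(-50\right) + 7461\right) + \left(-28 + 9 + \sqrt{15}\right)} = \sqrt{\left(-3700 + 7461\right) - \left(19 - \sqrt{15}\right)} = \sqrt{3761 - \left(19 - \sqrt{15}\right)} = \sqrt{3742 + \sqrt{15}}$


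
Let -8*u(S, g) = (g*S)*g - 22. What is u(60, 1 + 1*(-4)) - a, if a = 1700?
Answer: -7059/4 ≈ -1764.8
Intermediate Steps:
u(S, g) = 11/4 - S*g**2/8 (u(S, g) = -((g*S)*g - 22)/8 = -((S*g)*g - 22)/8 = -(S*g**2 - 22)/8 = -(-22 + S*g**2)/8 = 11/4 - S*g**2/8)
u(60, 1 + 1*(-4)) - a = (11/4 - 1/8*60*(1 + 1*(-4))**2) - 1*1700 = (11/4 - 1/8*60*(1 - 4)**2) - 1700 = (11/4 - 1/8*60*(-3)**2) - 1700 = (11/4 - 1/8*60*9) - 1700 = (11/4 - 135/2) - 1700 = -259/4 - 1700 = -7059/4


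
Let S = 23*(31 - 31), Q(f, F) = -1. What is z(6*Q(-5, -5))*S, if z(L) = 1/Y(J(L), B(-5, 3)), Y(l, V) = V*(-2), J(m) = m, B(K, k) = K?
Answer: 0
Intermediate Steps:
Y(l, V) = -2*V
S = 0 (S = 23*0 = 0)
z(L) = 1/10 (z(L) = 1/(-2*(-5)) = 1/10)
z(6*Q(-5, -5))*S = (1/10)*0 = 0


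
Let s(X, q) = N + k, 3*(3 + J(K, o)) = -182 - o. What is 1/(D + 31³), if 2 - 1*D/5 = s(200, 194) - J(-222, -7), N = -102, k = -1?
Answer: 3/90028 ≈ 3.3323e-5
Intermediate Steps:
J(K, o) = -191/3 - o/3 (J(K, o) = -3 + (-182 - o)/3 = -3 + (-182/3 - o/3) = -191/3 - o/3)
s(X, q) = -103 (s(X, q) = -102 - 1 = -103)
D = 655/3 (D = 10 - 5*(-103 - (-191/3 - ⅓*(-7))) = 10 - 5*(-103 - (-191/3 + 7/3)) = 10 - 5*(-103 - 1*(-184/3)) = 10 - 5*(-103 + 184/3) = 10 - 5*(-125/3) = 10 + 625/3 = 655/3 ≈ 218.33)
1/(D + 31³) = 1/(655/3 + 31³) = 1/(655/3 + 29791) = 1/(90028/3) = 3/90028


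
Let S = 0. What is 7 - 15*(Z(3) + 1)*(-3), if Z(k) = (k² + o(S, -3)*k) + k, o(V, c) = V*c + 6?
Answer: 1402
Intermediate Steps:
o(V, c) = 6 + V*c
Z(k) = k² + 7*k (Z(k) = (k² + (6 + 0*(-3))*k) + k = (k² + (6 + 0)*k) + k = (k² + 6*k) + k = k² + 7*k)
7 - 15*(Z(3) + 1)*(-3) = 7 - 15*(3*(7 + 3) + 1)*(-3) = 7 - 15*(3*10 + 1)*(-3) = 7 - 15*(30 + 1)*(-3) = 7 - 465*(-3) = 7 - 15*(-93) = 7 + 1395 = 1402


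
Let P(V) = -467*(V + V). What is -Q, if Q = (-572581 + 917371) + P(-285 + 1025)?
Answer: 346370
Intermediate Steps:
P(V) = -934*V
Q = -346370 (Q = (-572581 + 917371) - 934*(-285 + 1025) = 344790 - 934*740 = 344790 - 691160 = -346370)
-Q = -1*(-346370) = 346370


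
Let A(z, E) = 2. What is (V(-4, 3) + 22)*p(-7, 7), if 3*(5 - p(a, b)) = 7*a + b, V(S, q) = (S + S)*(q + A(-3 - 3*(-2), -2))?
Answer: -342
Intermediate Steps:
V(S, q) = 2*S*(2 + q) (V(S, q) = (S + S)*(q + 2) = (2*S)*(2 + q) = 2*S*(2 + q))
p(a, b) = 5 - 7*a/3 - b/3 (p(a, b) = 5 - (7*a + b)/3 = 5 - (b + 7*a)/3 = 5 + (-7*a/3 - b/3) = 5 - 7*a/3 - b/3)
(V(-4, 3) + 22)*p(-7, 7) = (2*(-4)*(2 + 3) + 22)*(5 - 7/3*(-7) - ⅓*7) = (2*(-4)*5 + 22)*(5 + 49/3 - 7/3) = (-40 + 22)*19 = -18*19 = -342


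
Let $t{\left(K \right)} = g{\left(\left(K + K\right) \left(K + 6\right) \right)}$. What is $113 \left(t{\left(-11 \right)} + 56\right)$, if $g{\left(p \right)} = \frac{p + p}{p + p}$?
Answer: $6441$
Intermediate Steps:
$g{\left(p \right)} = 1$ ($g{\left(p \right)} = \frac{2 p}{2 p} = 2 p \frac{1}{2 p} = 1$)
$t{\left(K \right)} = 1$
$113 \left(t{\left(-11 \right)} + 56\right) = 113 \left(1 + 56\right) = 113 \cdot 57 = 6441$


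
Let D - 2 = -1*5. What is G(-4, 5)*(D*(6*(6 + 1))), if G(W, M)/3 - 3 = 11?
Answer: -5292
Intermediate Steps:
G(W, M) = 42 (G(W, M) = 9 + 3*11 = 9 + 33 = 42)
D = -3 (D = 2 - 1*5 = 2 - 5 = -3)
G(-4, 5)*(D*(6*(6 + 1))) = 42*(-18*(6 + 1)) = 42*(-18*7) = 42*(-3*42) = 42*(-126) = -5292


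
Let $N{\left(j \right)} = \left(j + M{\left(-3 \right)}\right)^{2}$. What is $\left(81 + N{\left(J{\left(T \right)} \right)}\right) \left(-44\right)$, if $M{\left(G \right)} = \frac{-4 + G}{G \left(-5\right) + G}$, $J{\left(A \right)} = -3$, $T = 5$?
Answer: $- \frac{148643}{36} \approx -4129.0$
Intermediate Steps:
$M{\left(G \right)} = - \frac{-4 + G}{4 G}$ ($M{\left(G \right)} = \frac{-4 + G}{- 5 G + G} = \frac{-4 + G}{\left(-4\right) G} = \left(-4 + G\right) \left(- \frac{1}{4 G}\right) = - \frac{-4 + G}{4 G}$)
$N{\left(j \right)} = \left(- \frac{7}{12} + j\right)^{2}$ ($N{\left(j \right)} = \left(j + \frac{4 - -3}{4 \left(-3\right)}\right)^{2} = \left(j + \frac{1}{4} \left(- \frac{1}{3}\right) \left(4 + 3\right)\right)^{2} = \left(j + \frac{1}{4} \left(- \frac{1}{3}\right) 7\right)^{2} = \left(j - \frac{7}{12}\right)^{2} = \left(- \frac{7}{12} + j\right)^{2}$)
$\left(81 + N{\left(J{\left(T \right)} \right)}\right) \left(-44\right) = \left(81 + \frac{\left(-7 + 12 \left(-3\right)\right)^{2}}{144}\right) \left(-44\right) = \left(81 + \frac{\left(-7 - 36\right)^{2}}{144}\right) \left(-44\right) = \left(81 + \frac{\left(-43\right)^{2}}{144}\right) \left(-44\right) = \left(81 + \frac{1}{144} \cdot 1849\right) \left(-44\right) = \left(81 + \frac{1849}{144}\right) \left(-44\right) = \frac{13513}{144} \left(-44\right) = - \frac{148643}{36}$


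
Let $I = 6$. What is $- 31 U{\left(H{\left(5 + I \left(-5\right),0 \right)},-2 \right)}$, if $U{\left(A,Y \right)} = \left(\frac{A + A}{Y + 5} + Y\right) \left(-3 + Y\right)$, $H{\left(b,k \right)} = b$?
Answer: $- \frac{8680}{3} \approx -2893.3$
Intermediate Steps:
$U{\left(A,Y \right)} = \left(-3 + Y\right) \left(Y + \frac{2 A}{5 + Y}\right)$ ($U{\left(A,Y \right)} = \left(\frac{2 A}{5 + Y} + Y\right) \left(-3 + Y\right) = \left(Y + \frac{2 A}{5 + Y}\right) \left(-3 + Y\right) = \left(-3 + Y\right) \left(Y + \frac{2 A}{5 + Y}\right)$)
$- 31 U{\left(H{\left(5 + I \left(-5\right),0 \right)},-2 \right)} = - 31 \frac{\left(-2\right)^{3} - -30 - 6 \left(5 + 6 \left(-5\right)\right) + 2 \left(-2\right)^{2} + 2 \left(5 + 6 \left(-5\right)\right) \left(-2\right)}{5 - 2} = - 31 \frac{-8 + 30 - 6 \left(5 - 30\right) + 2 \cdot 4 + 2 \left(5 - 30\right) \left(-2\right)}{3} = - 31 \frac{-8 + 30 - -150 + 8 + 2 \left(-25\right) \left(-2\right)}{3} = - 31 \frac{-8 + 30 + 150 + 8 + 100}{3} = - 31 \cdot \frac{1}{3} \cdot 280 = \left(-31\right) \frac{280}{3} = - \frac{8680}{3}$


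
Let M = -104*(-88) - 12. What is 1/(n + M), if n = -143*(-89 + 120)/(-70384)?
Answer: 70384/643314193 ≈ 0.00010941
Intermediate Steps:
M = 9140 (M = 9152 - 12 = 9140)
n = 4433/70384 (n = -143*31*(-1/70384) = -4433*(-1/70384) = 4433/70384 ≈ 0.062983)
1/(n + M) = 1/(4433/70384 + 9140) = 1/(643314193/70384) = 70384/643314193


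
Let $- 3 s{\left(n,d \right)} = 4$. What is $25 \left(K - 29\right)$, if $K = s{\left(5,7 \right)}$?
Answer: $- \frac{2275}{3} \approx -758.33$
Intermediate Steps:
$s{\left(n,d \right)} = - \frac{4}{3}$ ($s{\left(n,d \right)} = \left(- \frac{1}{3}\right) 4 = - \frac{4}{3}$)
$K = - \frac{4}{3} \approx -1.3333$
$25 \left(K - 29\right) = 25 \left(- \frac{4}{3} - 29\right) = 25 \left(- \frac{91}{3}\right) = - \frac{2275}{3}$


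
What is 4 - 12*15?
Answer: -176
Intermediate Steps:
4 - 12*15 = 4 - 180 = -176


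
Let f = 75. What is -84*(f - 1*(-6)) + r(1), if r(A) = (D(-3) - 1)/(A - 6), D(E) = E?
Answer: -34016/5 ≈ -6803.2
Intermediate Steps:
r(A) = -4/(-6 + A) (r(A) = (-3 - 1)/(A - 6) = -4/(-6 + A))
-84*(f - 1*(-6)) + r(1) = -84*(75 - 1*(-6)) - 4/(-6 + 1) = -84*(75 + 6) - 4/(-5) = -84*81 - 4*(-1/5) = -6804 + 4/5 = -34016/5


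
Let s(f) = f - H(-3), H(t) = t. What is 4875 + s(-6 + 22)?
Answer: 4894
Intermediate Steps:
s(f) = 3 + f (s(f) = f - 1*(-3) = f + 3 = 3 + f)
4875 + s(-6 + 22) = 4875 + (3 + (-6 + 22)) = 4875 + (3 + 16) = 4875 + 19 = 4894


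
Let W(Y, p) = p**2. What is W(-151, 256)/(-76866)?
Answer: -32768/38433 ≈ -0.85260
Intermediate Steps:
W(-151, 256)/(-76866) = 256**2/(-76866) = 65536*(-1/76866) = -32768/38433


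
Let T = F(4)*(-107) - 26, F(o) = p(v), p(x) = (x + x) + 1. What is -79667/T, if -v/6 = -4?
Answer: 79667/5269 ≈ 15.120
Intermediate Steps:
v = 24 (v = -6*(-4) = 24)
p(x) = 1 + 2*x (p(x) = 2*x + 1 = 1 + 2*x)
F(o) = 49 (F(o) = 1 + 2*24 = 1 + 48 = 49)
T = -5269 (T = 49*(-107) - 26 = -5243 - 26 = -5269)
-79667/T = -79667/(-5269) = -79667*(-1/5269) = 79667/5269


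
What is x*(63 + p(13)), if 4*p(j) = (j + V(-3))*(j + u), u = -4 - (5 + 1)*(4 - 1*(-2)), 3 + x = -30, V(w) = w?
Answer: 297/2 ≈ 148.50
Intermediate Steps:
x = -33 (x = -3 - 30 = -33)
u = -40 (u = -4 - 6*(4 + 2) = -4 - 6*6 = -4 - 1*36 = -4 - 36 = -40)
p(j) = (-40 + j)*(-3 + j)/4 (p(j) = ((j - 3)*(j - 40))/4 = ((-3 + j)*(-40 + j))/4 = ((-40 + j)*(-3 + j))/4 = (-40 + j)*(-3 + j)/4)
x*(63 + p(13)) = -33*(63 + (30 - 43/4*13 + (1/4)*13**2)) = -33*(63 + (30 - 559/4 + (1/4)*169)) = -33*(63 + (30 - 559/4 + 169/4)) = -33*(63 - 135/2) = -33*(-9/2) = 297/2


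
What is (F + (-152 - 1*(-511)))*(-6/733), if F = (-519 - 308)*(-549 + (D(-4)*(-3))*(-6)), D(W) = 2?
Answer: -2547660/733 ≈ -3475.7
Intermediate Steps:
F = 424251 (F = (-519 - 308)*(-549 + (2*(-3))*(-6)) = -827*(-549 - 6*(-6)) = -827*(-549 + 36) = -827*(-513) = 424251)
(F + (-152 - 1*(-511)))*(-6/733) = (424251 + (-152 - 1*(-511)))*(-6/733) = (424251 + (-152 + 511))*(-6*1/733) = (424251 + 359)*(-6/733) = 424610*(-6/733) = -2547660/733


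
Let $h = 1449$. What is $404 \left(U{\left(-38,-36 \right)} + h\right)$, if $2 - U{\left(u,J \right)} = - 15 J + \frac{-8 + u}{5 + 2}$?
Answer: $\frac{2594892}{7} \approx 3.707 \cdot 10^{5}$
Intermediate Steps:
$U{\left(u,J \right)} = \frac{22}{7} + 15 J - \frac{u}{7}$ ($U{\left(u,J \right)} = 2 - \left(- 15 J + \frac{-8 + u}{5 + 2}\right) = 2 - \left(- 15 J + \frac{-8 + u}{7}\right) = 2 - \left(- 15 J + \left(-8 + u\right) \frac{1}{7}\right) = 2 - \left(- 15 J + \left(- \frac{8}{7} + \frac{u}{7}\right)\right) = 2 - \left(- \frac{8}{7} - 15 J + \frac{u}{7}\right) = 2 + \left(\frac{8}{7} + 15 J - \frac{u}{7}\right) = \frac{22}{7} + 15 J - \frac{u}{7}$)
$404 \left(U{\left(-38,-36 \right)} + h\right) = 404 \left(\left(\frac{22}{7} + 15 \left(-36\right) - - \frac{38}{7}\right) + 1449\right) = 404 \left(\left(\frac{22}{7} - 540 + \frac{38}{7}\right) + 1449\right) = 404 \left(- \frac{3720}{7} + 1449\right) = 404 \cdot \frac{6423}{7} = \frac{2594892}{7}$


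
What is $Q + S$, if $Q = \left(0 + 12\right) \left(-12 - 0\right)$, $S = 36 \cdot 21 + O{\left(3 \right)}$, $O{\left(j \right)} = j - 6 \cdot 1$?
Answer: $609$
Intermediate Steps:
$O{\left(j \right)} = -6 + j$ ($O{\left(j \right)} = j - 6 = -6 + j$)
$S = 753$ ($S = 36 \cdot 21 + \left(-6 + 3\right) = 756 - 3 = 753$)
$Q = -144$ ($Q = 12 \left(-12 + 0\right) = 12 \left(-12\right) = -144$)
$Q + S = -144 + 753 = 609$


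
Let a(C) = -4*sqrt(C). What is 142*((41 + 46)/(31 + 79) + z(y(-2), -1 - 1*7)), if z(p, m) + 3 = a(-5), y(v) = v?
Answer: -17253/55 - 568*I*sqrt(5) ≈ -313.69 - 1270.1*I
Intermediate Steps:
z(p, m) = -3 - 4*I*sqrt(5)
142*((41 + 46)/(31 + 79) + z(y(-2), -1 - 1*7)) = 142*((41 + 46)/(31 + 79) + (-3 - 4*I*sqrt(5))) = 142*(87/110 + (-3 - 4*I*sqrt(5))) = 142*(-243/110 - 4*I*sqrt(5)) = -17253/55 - 568*I*sqrt(5)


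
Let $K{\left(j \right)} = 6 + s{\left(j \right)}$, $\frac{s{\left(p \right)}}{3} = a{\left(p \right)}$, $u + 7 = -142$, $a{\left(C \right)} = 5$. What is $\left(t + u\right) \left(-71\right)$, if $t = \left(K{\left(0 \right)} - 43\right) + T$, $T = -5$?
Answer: $12496$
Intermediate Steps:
$u = -149$ ($u = -7 - 142 = -149$)
$s{\left(p \right)} = 15$ ($s{\left(p \right)} = 3 \cdot 5 = 15$)
$K{\left(j \right)} = 21$ ($K{\left(j \right)} = 6 + 15 = 21$)
$t = -27$ ($t = \left(21 - 43\right) - 5 = -22 - 5 = -27$)
$\left(t + u\right) \left(-71\right) = \left(-27 - 149\right) \left(-71\right) = \left(-176\right) \left(-71\right) = 12496$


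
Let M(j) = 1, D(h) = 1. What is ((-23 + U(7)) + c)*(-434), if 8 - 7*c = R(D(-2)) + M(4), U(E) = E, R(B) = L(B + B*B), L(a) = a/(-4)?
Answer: 6479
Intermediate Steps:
L(a) = -a/4 (L(a) = a*(-1/4) = -a/4)
R(B) = -B/4 - B**2/4 (R(B) = -(B + B*B)/4 = -(B + B**2)/4 = -B/4 - B**2/4)
c = 15/14 (c = 8/7 - (-1/4*1*(1 + 1) + 1)/7 = 8/7 - (-1/4*1*2 + 1)/7 = 8/7 - (-1/2 + 1)/7 = 8/7 - 1/7*1/2 = 8/7 - 1/14 = 15/14 ≈ 1.0714)
((-23 + U(7)) + c)*(-434) = ((-23 + 7) + 15/14)*(-434) = (-16 + 15/14)*(-434) = -209/14*(-434) = 6479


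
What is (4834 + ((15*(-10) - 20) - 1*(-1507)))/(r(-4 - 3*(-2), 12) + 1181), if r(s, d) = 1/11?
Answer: 67881/12992 ≈ 5.2248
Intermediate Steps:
r(s, d) = 1/11
(4834 + ((15*(-10) - 20) - 1*(-1507)))/(r(-4 - 3*(-2), 12) + 1181) = (4834 + ((15*(-10) - 20) - 1*(-1507)))/(1/11 + 1181) = (4834 + ((-150 - 20) + 1507))/(12992/11) = (4834 + (-170 + 1507))*(11/12992) = (4834 + 1337)*(11/12992) = 6171*(11/12992) = 67881/12992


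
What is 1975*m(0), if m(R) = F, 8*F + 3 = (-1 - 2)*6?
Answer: -41475/8 ≈ -5184.4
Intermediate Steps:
F = -21/8 (F = -3/8 + ((-1 - 2)*6)/8 = -3/8 + (-3*6)/8 = -3/8 + (⅛)*(-18) = -3/8 - 9/4 = -21/8 ≈ -2.6250)
m(R) = -21/8
1975*m(0) = 1975*(-21/8) = -41475/8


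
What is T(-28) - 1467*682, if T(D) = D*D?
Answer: -999710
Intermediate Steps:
T(D) = D²
T(-28) - 1467*682 = (-28)² - 1467*682 = 784 - 1000494 = -999710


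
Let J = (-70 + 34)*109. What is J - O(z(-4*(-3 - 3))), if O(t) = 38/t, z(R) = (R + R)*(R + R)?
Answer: -4520467/1152 ≈ -3924.0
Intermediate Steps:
z(R) = 4*R**2 (z(R) = (2*R)*(2*R) = 4*R**2)
J = -3924 (J = -36*109 = -3924)
J - O(z(-4*(-3 - 3))) = -3924 - 38/(4*(-4*(-3 - 3))**2) = -3924 - 38/(4*(-4*(-6))**2) = -3924 - 38/(4*24**2) = -3924 - 38/(4*576) = -3924 - 38/2304 = -3924 - 1*19/1152 = -3924 - 19/1152 = -4520467/1152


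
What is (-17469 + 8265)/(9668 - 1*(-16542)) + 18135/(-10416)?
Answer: -3070899/1467760 ≈ -2.0922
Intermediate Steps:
(-17469 + 8265)/(9668 - 1*(-16542)) + 18135/(-10416) = -9204/(9668 + 16542) + 18135*(-1/10416) = -9204/26210 - 195/112 = -9204*1/26210 - 195/112 = -4602/13105 - 195/112 = -3070899/1467760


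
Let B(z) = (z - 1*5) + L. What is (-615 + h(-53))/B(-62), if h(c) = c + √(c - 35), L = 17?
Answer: 334/25 - I*√22/25 ≈ 13.36 - 0.18762*I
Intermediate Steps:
h(c) = c + √(-35 + c)
B(z) = 12 + z (B(z) = (z - 1*5) + 17 = (z - 5) + 17 = (-5 + z) + 17 = 12 + z)
(-615 + h(-53))/B(-62) = (-615 + (-53 + √(-35 - 53)))/(12 - 62) = (-615 + (-53 + √(-88)))/(-50) = (-615 + (-53 + 2*I*√22))*(-1/50) = (-668 + 2*I*√22)*(-1/50) = 334/25 - I*√22/25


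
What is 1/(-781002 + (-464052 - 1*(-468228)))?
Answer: -1/776826 ≈ -1.2873e-6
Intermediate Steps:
1/(-781002 + (-464052 - 1*(-468228))) = 1/(-781002 + (-464052 + 468228)) = 1/(-781002 + 4176) = 1/(-776826) = -1/776826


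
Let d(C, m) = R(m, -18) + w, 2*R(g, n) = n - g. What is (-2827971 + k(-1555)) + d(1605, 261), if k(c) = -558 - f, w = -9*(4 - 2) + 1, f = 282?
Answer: -5657935/2 ≈ -2.8290e+6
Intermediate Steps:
R(g, n) = n/2 - g/2 (R(g, n) = (n - g)/2 = n/2 - g/2)
w = -17 (w = -9*2 + 1 = -18 + 1 = -17)
d(C, m) = -26 - m/2 (d(C, m) = ((½)*(-18) - m/2) - 17 = (-9 - m/2) - 17 = -26 - m/2)
k(c) = -840 (k(c) = -558 - 1*282 = -558 - 282 = -840)
(-2827971 + k(-1555)) + d(1605, 261) = (-2827971 - 840) + (-26 - ½*261) = -2828811 + (-26 - 261/2) = -2828811 - 313/2 = -5657935/2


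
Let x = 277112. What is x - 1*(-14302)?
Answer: 291414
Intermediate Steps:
x - 1*(-14302) = 277112 - 1*(-14302) = 277112 + 14302 = 291414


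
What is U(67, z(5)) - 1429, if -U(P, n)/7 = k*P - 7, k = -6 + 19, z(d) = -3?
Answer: -7477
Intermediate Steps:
k = 13
U(P, n) = 49 - 91*P (U(P, n) = -7*(13*P - 7) = -7*(-7 + 13*P) = 49 - 91*P)
U(67, z(5)) - 1429 = (49 - 91*67) - 1429 = (49 - 6097) - 1429 = -6048 - 1429 = -7477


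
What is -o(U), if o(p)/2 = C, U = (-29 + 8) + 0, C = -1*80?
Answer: 160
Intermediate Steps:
C = -80
U = -21 (U = -21 + 0 = -21)
o(p) = -160 (o(p) = 2*(-80) = -160)
-o(U) = -1*(-160) = 160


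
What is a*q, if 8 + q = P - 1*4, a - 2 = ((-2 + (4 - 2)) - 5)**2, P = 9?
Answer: -81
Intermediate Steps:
a = 27 (a = 2 + ((-2 + (4 - 2)) - 5)**2 = 2 + ((-2 + 2) - 5)**2 = 2 + (0 - 5)**2 = 2 + (-5)**2 = 2 + 25 = 27)
q = -3 (q = -8 + (9 - 1*4) = -8 + (9 - 4) = -8 + 5 = -3)
a*q = 27*(-3) = -81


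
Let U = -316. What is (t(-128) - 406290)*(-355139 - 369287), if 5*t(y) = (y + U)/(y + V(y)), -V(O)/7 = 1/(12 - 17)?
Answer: 62102898127892/211 ≈ 2.9433e+11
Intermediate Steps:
V(O) = 7/5 (V(O) = -7/(12 - 17) = -7/(-5) = -7*(-1/5) = 7/5)
t(y) = (-316 + y)/(5*(7/5 + y)) (t(y) = ((y - 316)/(y + 7/5))/5 = ((-316 + y)/(7/5 + y))/5 = (-316 + y)/(5*(7/5 + y)))
(t(-128) - 406290)*(-355139 - 369287) = ((-316 - 128)/(7 + 5*(-128)) - 406290)*(-355139 - 369287) = (-444/(7 - 640) - 406290)*(-724426) = (-444/(-633) - 406290)*(-724426) = (-1/633*(-444) - 406290)*(-724426) = (148/211 - 406290)*(-724426) = -85727042/211*(-724426) = 62102898127892/211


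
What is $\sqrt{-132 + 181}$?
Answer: $7$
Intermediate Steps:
$\sqrt{-132 + 181} = \sqrt{49} = 7$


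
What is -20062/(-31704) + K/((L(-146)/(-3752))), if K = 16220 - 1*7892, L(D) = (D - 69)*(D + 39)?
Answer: -495091227757/364675260 ≈ -1357.6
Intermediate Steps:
L(D) = (-69 + D)*(39 + D)
K = 8328 (K = 16220 - 7892 = 8328)
-20062/(-31704) + K/((L(-146)/(-3752))) = -20062/(-31704) + 8328/(((-2691 + (-146)² - 30*(-146))/(-3752))) = -20062*(-1/31704) + 8328/(((-2691 + 21316 + 4380)*(-1/3752))) = 10031/15852 + 8328/((23005*(-1/3752))) = 10031/15852 + 8328/(-23005/3752) = 10031/15852 + 8328*(-3752/23005) = 10031/15852 - 31246656/23005 = -495091227757/364675260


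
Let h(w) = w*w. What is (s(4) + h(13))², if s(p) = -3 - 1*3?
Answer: 26569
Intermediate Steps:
h(w) = w²
s(p) = -6 (s(p) = -3 - 3 = -6)
(s(4) + h(13))² = (-6 + 13²)² = (-6 + 169)² = 163² = 26569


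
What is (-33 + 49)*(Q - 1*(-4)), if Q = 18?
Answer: 352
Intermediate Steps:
(-33 + 49)*(Q - 1*(-4)) = (-33 + 49)*(18 - 1*(-4)) = 16*(18 + 4) = 16*22 = 352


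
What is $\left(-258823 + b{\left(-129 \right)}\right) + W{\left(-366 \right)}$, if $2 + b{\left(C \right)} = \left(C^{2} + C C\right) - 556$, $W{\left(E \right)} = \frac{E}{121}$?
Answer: $- \frac{27358345}{121} \approx -2.261 \cdot 10^{5}$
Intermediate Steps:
$W{\left(E \right)} = \frac{E}{121}$ ($W{\left(E \right)} = E \frac{1}{121} = \frac{E}{121}$)
$b{\left(C \right)} = -558 + 2 C^{2}$ ($b{\left(C \right)} = -2 - \left(556 - C^{2} - C C\right) = -2 + \left(\left(C^{2} + C^{2}\right) - 556\right) = -2 + \left(2 C^{2} - 556\right) = -2 + \left(-556 + 2 C^{2}\right) = -558 + 2 C^{2}$)
$\left(-258823 + b{\left(-129 \right)}\right) + W{\left(-366 \right)} = \left(-258823 - \left(558 - 2 \left(-129\right)^{2}\right)\right) + \frac{1}{121} \left(-366\right) = \left(-258823 + \left(-558 + 2 \cdot 16641\right)\right) - \frac{366}{121} = \left(-258823 + \left(-558 + 33282\right)\right) - \frac{366}{121} = \left(-258823 + 32724\right) - \frac{366}{121} = -226099 - \frac{366}{121} = - \frac{27358345}{121}$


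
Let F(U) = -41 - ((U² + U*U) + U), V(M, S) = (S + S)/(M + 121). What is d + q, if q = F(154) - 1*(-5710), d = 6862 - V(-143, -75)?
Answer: -385680/11 ≈ -35062.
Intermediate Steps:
V(M, S) = 2*S/(121 + M) (V(M, S) = (2*S)/(121 + M) = 2*S/(121 + M))
F(U) = -41 - U - 2*U² (F(U) = -41 - ((U² + U²) + U) = -41 - (2*U² + U) = -41 - (U + 2*U²) = -41 + (-U - 2*U²) = -41 - U - 2*U²)
d = 75407/11 (d = 6862 - 2*(-75)/(121 - 143) = 6862 - 2*(-75)/(-22) = 6862 - 2*(-75)*(-1)/22 = 6862 - 1*75/11 = 6862 - 75/11 = 75407/11 ≈ 6855.2)
q = -41917 (q = (-41 - 1*154 - 2*154²) - 1*(-5710) = (-41 - 154 - 2*23716) + 5710 = (-41 - 154 - 47432) + 5710 = -47627 + 5710 = -41917)
d + q = 75407/11 - 41917 = -385680/11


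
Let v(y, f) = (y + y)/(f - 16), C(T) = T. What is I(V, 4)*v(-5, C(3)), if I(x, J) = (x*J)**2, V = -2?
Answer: 640/13 ≈ 49.231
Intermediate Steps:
v(y, f) = 2*y/(-16 + f) (v(y, f) = (2*y)/(-16 + f) = 2*y/(-16 + f))
I(x, J) = J**2*x**2 (I(x, J) = (J*x)**2 = J**2*x**2)
I(V, 4)*v(-5, C(3)) = (4**2*(-2)**2)*(2*(-5)/(-16 + 3)) = (16*4)*(2*(-5)/(-13)) = 64*(2*(-5)*(-1/13)) = 64*(10/13) = 640/13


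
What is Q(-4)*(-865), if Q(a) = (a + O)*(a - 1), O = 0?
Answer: -17300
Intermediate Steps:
Q(a) = a*(-1 + a) (Q(a) = (a + 0)*(a - 1) = a*(-1 + a))
Q(-4)*(-865) = -4*(-1 - 4)*(-865) = -4*(-5)*(-865) = 20*(-865) = -17300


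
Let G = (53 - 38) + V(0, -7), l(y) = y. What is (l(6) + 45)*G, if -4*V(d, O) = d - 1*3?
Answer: 3213/4 ≈ 803.25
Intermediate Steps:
V(d, O) = ¾ - d/4 (V(d, O) = -(d - 1*3)/4 = -(d - 3)/4 = -(-3 + d)/4 = ¾ - d/4)
G = 63/4 (G = (53 - 38) + (¾ - ¼*0) = 15 + (¾ + 0) = 15 + ¾ = 63/4 ≈ 15.750)
(l(6) + 45)*G = (6 + 45)*(63/4) = 51*(63/4) = 3213/4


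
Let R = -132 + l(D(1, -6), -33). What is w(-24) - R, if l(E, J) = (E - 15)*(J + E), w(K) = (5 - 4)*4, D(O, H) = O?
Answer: -312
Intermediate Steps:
w(K) = 4 (w(K) = 1*4 = 4)
l(E, J) = (-15 + E)*(E + J)
R = 316 (R = -132 + (1² - 15*1 - 15*(-33) + 1*(-33)) = -132 + (1 - 15 + 495 - 33) = -132 + 448 = 316)
w(-24) - R = 4 - 1*316 = 4 - 316 = -312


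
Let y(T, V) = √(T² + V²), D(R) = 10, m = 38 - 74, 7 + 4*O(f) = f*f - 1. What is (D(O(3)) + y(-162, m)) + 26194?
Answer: 26204 + 18*√85 ≈ 26370.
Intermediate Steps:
O(f) = -2 + f²/4 (O(f) = -7/4 + (f*f - 1)/4 = -7/4 + (f² - 1)/4 = -7/4 + (-1 + f²)/4 = -7/4 + (-¼ + f²/4) = -2 + f²/4)
m = -36
(D(O(3)) + y(-162, m)) + 26194 = (10 + √((-162)² + (-36)²)) + 26194 = (10 + √(26244 + 1296)) + 26194 = (10 + √27540) + 26194 = (10 + 18*√85) + 26194 = 26204 + 18*√85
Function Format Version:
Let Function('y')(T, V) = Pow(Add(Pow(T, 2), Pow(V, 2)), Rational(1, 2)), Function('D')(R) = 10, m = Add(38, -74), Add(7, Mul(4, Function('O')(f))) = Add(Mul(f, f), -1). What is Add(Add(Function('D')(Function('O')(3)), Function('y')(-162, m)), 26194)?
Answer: Add(26204, Mul(18, Pow(85, Rational(1, 2)))) ≈ 26370.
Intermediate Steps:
Function('O')(f) = Add(-2, Mul(Rational(1, 4), Pow(f, 2))) (Function('O')(f) = Add(Rational(-7, 4), Mul(Rational(1, 4), Add(Mul(f, f), -1))) = Add(Rational(-7, 4), Mul(Rational(1, 4), Add(Pow(f, 2), -1))) = Add(Rational(-7, 4), Mul(Rational(1, 4), Add(-1, Pow(f, 2)))) = Add(Rational(-7, 4), Add(Rational(-1, 4), Mul(Rational(1, 4), Pow(f, 2)))) = Add(-2, Mul(Rational(1, 4), Pow(f, 2))))
m = -36
Add(Add(Function('D')(Function('O')(3)), Function('y')(-162, m)), 26194) = Add(Add(10, Pow(Add(Pow(-162, 2), Pow(-36, 2)), Rational(1, 2))), 26194) = Add(Add(10, Pow(Add(26244, 1296), Rational(1, 2))), 26194) = Add(Add(10, Pow(27540, Rational(1, 2))), 26194) = Add(Add(10, Mul(18, Pow(85, Rational(1, 2)))), 26194) = Add(26204, Mul(18, Pow(85, Rational(1, 2))))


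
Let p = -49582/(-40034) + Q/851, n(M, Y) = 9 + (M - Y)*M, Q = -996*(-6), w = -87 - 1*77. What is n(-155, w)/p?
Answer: -638101926/3803209 ≈ -167.78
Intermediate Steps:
w = -164 (w = -87 - 77 = -164)
Q = 5976
n(M, Y) = 9 + M*(M - Y)
p = 3803209/460391 (p = -49582/(-40034) + 5976/851 = -49582*(-1/40034) + 5976*(1/851) = 24791/20017 + 5976/851 = 3803209/460391 ≈ 8.2608)
n(-155, w)/p = (9 + (-155)² - 1*(-155)*(-164))/(3803209/460391) = (9 + 24025 - 25420)*(460391/3803209) = -1386*460391/3803209 = -638101926/3803209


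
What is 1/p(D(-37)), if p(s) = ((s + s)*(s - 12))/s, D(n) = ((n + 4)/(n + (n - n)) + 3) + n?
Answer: -37/3338 ≈ -0.011084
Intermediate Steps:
D(n) = 3 + n + (4 + n)/n (D(n) = ((4 + n)/(n + 0) + 3) + n = ((4 + n)/n + 3) + n = (3 + (4 + n)/n) + n = 3 + n + (4 + n)/n)
p(s) = -24 + 2*s (p(s) = ((2*s)*(-12 + s))/s = (2*s*(-12 + s))/s = -24 + 2*s)
1/p(D(-37)) = 1/(-24 + 2*(4 - 37 + 4/(-37))) = 1/(-24 + 2*(4 - 37 + 4*(-1/37))) = 1/(-24 + 2*(4 - 37 - 4/37)) = 1/(-24 + 2*(-1225/37)) = 1/(-24 - 2450/37) = 1/(-3338/37) = -37/3338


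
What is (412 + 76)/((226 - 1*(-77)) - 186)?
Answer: 488/117 ≈ 4.1709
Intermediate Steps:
(412 + 76)/((226 - 1*(-77)) - 186) = 488/((226 + 77) - 186) = 488/(303 - 186) = 488/117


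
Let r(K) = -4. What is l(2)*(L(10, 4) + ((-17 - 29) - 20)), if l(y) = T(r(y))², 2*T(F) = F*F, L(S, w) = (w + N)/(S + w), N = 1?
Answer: -29408/7 ≈ -4201.1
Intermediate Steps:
L(S, w) = (1 + w)/(S + w) (L(S, w) = (w + 1)/(S + w) = (1 + w)/(S + w))
T(F) = F²/2 (T(F) = (F*F)/2 = F²/2)
l(y) = 64 (l(y) = ((½)*(-4)²)² = ((½)*16)² = 8² = 64)
l(2)*(L(10, 4) + ((-17 - 29) - 20)) = 64*((1 + 4)/(10 + 4) + ((-17 - 29) - 20)) = 64*(5/14 + (-46 - 20)) = 64*((1/14)*5 - 66) = 64*(5/14 - 66) = 64*(-919/14) = -29408/7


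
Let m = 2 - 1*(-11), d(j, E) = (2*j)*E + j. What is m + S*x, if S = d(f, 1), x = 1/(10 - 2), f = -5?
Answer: 89/8 ≈ 11.125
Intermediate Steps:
d(j, E) = j + 2*E*j (d(j, E) = 2*E*j + j = j + 2*E*j)
x = 1/8 ≈ 0.12500
m = 13 (m = 2 + 11 = 13)
S = -15 (S = -5*(1 + 2*1) = -5*(1 + 2) = -5*3 = -15)
m + S*x = 13 - 15*1/8 = 13 - 15/8 = 89/8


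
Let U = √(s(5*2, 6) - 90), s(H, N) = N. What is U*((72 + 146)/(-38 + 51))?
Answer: 436*I*√21/13 ≈ 153.69*I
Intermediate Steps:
U = 2*I*√21 (U = √(6 - 90) = √(-84) = 2*I*√21 ≈ 9.1651*I)
U*((72 + 146)/(-38 + 51)) = (2*I*√21)*((72 + 146)/(-38 + 51)) = (2*I*√21)*(218/13) = 436*I*√21/13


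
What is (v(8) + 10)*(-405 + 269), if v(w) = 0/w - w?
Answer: -272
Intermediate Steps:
v(w) = -w (v(w) = 0 - w = -w)
(v(8) + 10)*(-405 + 269) = (-1*8 + 10)*(-405 + 269) = (-8 + 10)*(-136) = 2*(-136) = -272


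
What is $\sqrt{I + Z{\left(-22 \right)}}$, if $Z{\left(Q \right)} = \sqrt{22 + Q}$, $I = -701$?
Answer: $i \sqrt{701} \approx 26.476 i$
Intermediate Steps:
$\sqrt{I + Z{\left(-22 \right)}} = \sqrt{-701 + \sqrt{22 - 22}} = \sqrt{-701 + \sqrt{0}} = \sqrt{-701 + 0} = \sqrt{-701} = i \sqrt{701}$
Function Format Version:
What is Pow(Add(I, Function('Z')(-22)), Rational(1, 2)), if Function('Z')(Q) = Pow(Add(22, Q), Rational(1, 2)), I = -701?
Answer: Mul(I, Pow(701, Rational(1, 2))) ≈ Mul(26.476, I)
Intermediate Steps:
Pow(Add(I, Function('Z')(-22)), Rational(1, 2)) = Pow(Add(-701, Pow(Add(22, -22), Rational(1, 2))), Rational(1, 2)) = Pow(Add(-701, Pow(0, Rational(1, 2))), Rational(1, 2)) = Pow(Add(-701, 0), Rational(1, 2)) = Pow(-701, Rational(1, 2)) = Mul(I, Pow(701, Rational(1, 2)))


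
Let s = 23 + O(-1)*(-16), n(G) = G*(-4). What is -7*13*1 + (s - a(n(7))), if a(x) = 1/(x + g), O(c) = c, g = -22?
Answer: -2599/50 ≈ -51.980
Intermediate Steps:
n(G) = -4*G
a(x) = 1/(-22 + x) (a(x) = 1/(x - 22) = 1/(-22 + x))
s = 39 (s = 23 - 1*(-16) = 23 + 16 = 39)
-7*13*1 + (s - a(n(7))) = -7*13*1 + (39 - 1/(-22 - 4*7)) = -91*1 + (39 - 1/(-22 - 28)) = -91 + (39 - 1/(-50)) = -91 + (39 - 1*(-1/50)) = -91 + (39 + 1/50) = -91 + 1951/50 = -2599/50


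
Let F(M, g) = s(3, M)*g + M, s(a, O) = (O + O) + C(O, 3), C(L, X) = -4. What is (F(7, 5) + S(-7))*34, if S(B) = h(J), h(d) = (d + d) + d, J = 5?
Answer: 2448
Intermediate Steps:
h(d) = 3*d (h(d) = 2*d + d = 3*d)
s(a, O) = -4 + 2*O (s(a, O) = (O + O) - 4 = 2*O - 4 = -4 + 2*O)
S(B) = 15 (S(B) = 3*5 = 15)
F(M, g) = M + g*(-4 + 2*M) (F(M, g) = (-4 + 2*M)*g + M = g*(-4 + 2*M) + M = M + g*(-4 + 2*M))
(F(7, 5) + S(-7))*34 = ((7 + 2*5*(-2 + 7)) + 15)*34 = ((7 + 2*5*5) + 15)*34 = ((7 + 50) + 15)*34 = (57 + 15)*34 = 72*34 = 2448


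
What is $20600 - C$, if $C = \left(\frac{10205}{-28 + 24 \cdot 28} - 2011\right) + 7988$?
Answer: $\frac{9407007}{644} \approx 14607.0$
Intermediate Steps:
$C = \frac{3859393}{644}$ ($C = \left(\frac{10205}{-28 + 672} - 2011\right) + 7988 = \left(\frac{10205}{644} - 2011\right) + 7988 = - \frac{1284879}{644} + 7988 = \frac{3859393}{644} \approx 5992.8$)
$20600 - C = 20600 - \frac{3859393}{644} = \frac{9407007}{644}$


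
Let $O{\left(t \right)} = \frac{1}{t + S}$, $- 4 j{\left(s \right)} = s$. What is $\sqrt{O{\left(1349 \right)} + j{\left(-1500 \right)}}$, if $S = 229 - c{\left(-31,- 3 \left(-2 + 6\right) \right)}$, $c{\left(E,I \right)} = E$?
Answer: $\frac{4 \sqrt{60676999}}{1609} \approx 19.365$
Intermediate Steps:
$j{\left(s \right)} = - \frac{s}{4}$
$S = 260$ ($S = 229 - -31 = 229 + 31 = 260$)
$O{\left(t \right)} = \frac{1}{260 + t}$ ($O{\left(t \right)} = \frac{1}{t + 260} = \frac{1}{260 + t}$)
$\sqrt{O{\left(1349 \right)} + j{\left(-1500 \right)}} = \sqrt{\frac{1}{260 + 1349} - -375} = \sqrt{\frac{1}{1609} + 375} = \sqrt{\frac{603376}{1609}} = \frac{4 \sqrt{60676999}}{1609}$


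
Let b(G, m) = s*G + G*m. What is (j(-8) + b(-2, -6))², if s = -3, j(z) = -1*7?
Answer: 121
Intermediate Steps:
j(z) = -7
b(G, m) = -3*G + G*m
(j(-8) + b(-2, -6))² = (-7 - 2*(-3 - 6))² = (-7 - 2*(-9))² = (-7 + 18)² = 11² = 121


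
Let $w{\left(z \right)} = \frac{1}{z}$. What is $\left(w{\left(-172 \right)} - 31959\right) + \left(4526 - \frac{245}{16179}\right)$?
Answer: $- \frac{76340281523}{2782788} \approx -27433.0$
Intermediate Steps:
$\left(w{\left(-172 \right)} - 31959\right) + \left(4526 - \frac{245}{16179}\right) = \left(\frac{1}{-172} - 31959\right) + \left(4526 - \frac{245}{16179}\right) = \left(- \frac{1}{172} - 31959\right) + \left(4526 - \frac{245}{16179}\right) = - \frac{5496949}{172} + \left(4526 - \frac{245}{16179}\right) = - \frac{5496949}{172} + \frac{73225909}{16179} = - \frac{76340281523}{2782788}$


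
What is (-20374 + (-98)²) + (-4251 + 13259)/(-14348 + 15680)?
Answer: -3584158/333 ≈ -10763.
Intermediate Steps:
(-20374 + (-98)²) + (-4251 + 13259)/(-14348 + 15680) = (-20374 + 9604) + 9008/1332 = -10770 + 9008*(1/1332) = -10770 + 2252/333 = -3584158/333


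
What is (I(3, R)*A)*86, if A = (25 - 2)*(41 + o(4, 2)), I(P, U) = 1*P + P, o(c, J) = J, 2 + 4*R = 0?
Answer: 510324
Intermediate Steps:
R = -½ (R = -½ + (¼)*0 = -½ + 0 = -½ ≈ -0.50000)
I(P, U) = 2*P (I(P, U) = P + P = 2*P)
A = 989 (A = (25 - 2)*(41 + 2) = 23*43 = 989)
(I(3, R)*A)*86 = ((2*3)*989)*86 = (6*989)*86 = 5934*86 = 510324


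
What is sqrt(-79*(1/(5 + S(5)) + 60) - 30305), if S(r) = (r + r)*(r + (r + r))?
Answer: I*sqrt(841968370)/155 ≈ 187.2*I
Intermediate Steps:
S(r) = 6*r**2 (S(r) = (2*r)*(r + 2*r) = (2*r)*(3*r) = 6*r**2)
sqrt(-79*(1/(5 + S(5)) + 60) - 30305) = sqrt(-79*(1/(5 + 6*5**2) + 60) - 30305) = sqrt(-79*(1/(5 + 6*25) + 60) - 30305) = sqrt(-79*(1/(5 + 150) + 60) - 30305) = sqrt(-79*(1/155 + 60) - 30305) = sqrt(-79*9301/155 - 30305) = sqrt(-734779/155 - 30305) = sqrt(-5432054/155) = I*sqrt(841968370)/155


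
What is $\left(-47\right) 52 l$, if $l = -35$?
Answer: $85540$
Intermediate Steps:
$\left(-47\right) 52 l = \left(-47\right) 52 \left(-35\right) = \left(-2444\right) \left(-35\right) = 85540$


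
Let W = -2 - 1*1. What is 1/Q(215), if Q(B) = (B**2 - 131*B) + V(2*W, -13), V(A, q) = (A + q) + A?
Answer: 1/18035 ≈ 5.5448e-5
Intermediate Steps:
W = -3 (W = -2 - 1 = -3)
V(A, q) = q + 2*A
Q(B) = -25 + B**2 - 131*B (Q(B) = (B**2 - 131*B) + (-13 + 2*(2*(-3))) = (B**2 - 131*B) + (-13 + 2*(-6)) = (B**2 - 131*B) + (-13 - 12) = (B**2 - 131*B) - 25 = -25 + B**2 - 131*B)
1/Q(215) = 1/(-25 + 215**2 - 131*215) = 1/(-25 + 46225 - 28165) = 1/18035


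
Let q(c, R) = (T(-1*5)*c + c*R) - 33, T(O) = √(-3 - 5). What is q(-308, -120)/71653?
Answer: 36927/71653 - 616*I*√2/71653 ≈ 0.51536 - 0.012158*I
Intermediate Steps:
T(O) = 2*I*√2 (T(O) = √(-8) = 2*I*√2)
q(c, R) = -33 + R*c + 2*I*c*√2 (q(c, R) = ((2*I*√2)*c + c*R) - 33 = (2*I*c*√2 + R*c) - 33 = (R*c + 2*I*c*√2) - 33 = -33 + R*c + 2*I*c*√2)
q(-308, -120)/71653 = (-33 - 120*(-308) + 2*I*(-308)*√2)/71653 = (-33 + 36960 - 616*I*√2)*(1/71653) = (36927 - 616*I*√2)*(1/71653) = 36927/71653 - 616*I*√2/71653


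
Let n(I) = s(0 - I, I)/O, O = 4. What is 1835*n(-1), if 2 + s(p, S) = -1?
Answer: -5505/4 ≈ -1376.3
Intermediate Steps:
s(p, S) = -3 (s(p, S) = -2 - 1 = -3)
n(I) = -3/4
1835*n(-1) = 1835*(-3/4) = -5505/4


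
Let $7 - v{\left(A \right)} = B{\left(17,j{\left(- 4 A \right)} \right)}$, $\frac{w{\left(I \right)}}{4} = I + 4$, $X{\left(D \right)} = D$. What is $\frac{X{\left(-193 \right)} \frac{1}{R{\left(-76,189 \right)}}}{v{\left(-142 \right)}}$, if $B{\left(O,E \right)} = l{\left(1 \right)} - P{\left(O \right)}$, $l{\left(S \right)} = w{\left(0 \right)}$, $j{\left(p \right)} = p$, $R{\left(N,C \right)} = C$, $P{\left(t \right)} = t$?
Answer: $- \frac{193}{1512} \approx -0.12765$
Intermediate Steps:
$w{\left(I \right)} = 16 + 4 I$ ($w{\left(I \right)} = 4 \left(I + 4\right) = 4 \left(4 + I\right) = 16 + 4 I$)
$l{\left(S \right)} = 16$ ($l{\left(S \right)} = 16 + 4 \cdot 0 = 16 + 0 = 16$)
$B{\left(O,E \right)} = 16 - O$
$v{\left(A \right)} = 8$ ($v{\left(A \right)} = 7 - \left(16 - 17\right) = 7 - -1 = 7 + 1 = 8$)
$\frac{X{\left(-193 \right)} \frac{1}{R{\left(-76,189 \right)}}}{v{\left(-142 \right)}} = \frac{\left(-193\right) \frac{1}{189}}{8} = \left(-193\right) \frac{1}{189} \cdot \frac{1}{8} = \left(- \frac{193}{189}\right) \frac{1}{8} = - \frac{193}{1512}$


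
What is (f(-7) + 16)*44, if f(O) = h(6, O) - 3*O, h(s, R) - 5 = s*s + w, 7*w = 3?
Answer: 24156/7 ≈ 3450.9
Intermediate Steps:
w = 3/7 (w = (⅐)*3 = 3/7 ≈ 0.42857)
h(s, R) = 38/7 + s² (h(s, R) = 5 + (s*s + 3/7) = 5 + (s² + 3/7) = 5 + (3/7 + s²) = 38/7 + s²)
f(O) = 290/7 - 3*O (f(O) = (38/7 + 6²) - 3*O = (38/7 + 36) - 3*O = 290/7 - 3*O)
(f(-7) + 16)*44 = ((290/7 - 3*(-7)) + 16)*44 = ((290/7 + 21) + 16)*44 = (437/7 + 16)*44 = (549/7)*44 = 24156/7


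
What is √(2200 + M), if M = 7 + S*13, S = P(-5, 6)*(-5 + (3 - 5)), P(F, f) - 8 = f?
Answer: √933 ≈ 30.545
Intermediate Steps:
P(F, f) = 8 + f
S = -98 (S = (8 + 6)*(-5 + (3 - 5)) = 14*(-5 - 2) = 14*(-7) = -98)
M = -1267 (M = 7 - 98*13 = 7 - 1274 = -1267)
√(2200 + M) = √(2200 - 1267) = √933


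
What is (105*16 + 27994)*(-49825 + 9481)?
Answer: -1197167856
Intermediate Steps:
(105*16 + 27994)*(-49825 + 9481) = (1680 + 27994)*(-40344) = 29674*(-40344) = -1197167856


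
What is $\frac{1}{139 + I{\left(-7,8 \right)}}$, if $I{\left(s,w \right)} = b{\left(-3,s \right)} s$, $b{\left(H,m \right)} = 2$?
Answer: $\frac{1}{125} \approx 0.008$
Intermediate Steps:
$I{\left(s,w \right)} = 2 s$
$\frac{1}{139 + I{\left(-7,8 \right)}} = \frac{1}{139 + 2 \left(-7\right)} = \frac{1}{139 - 14} = \frac{1}{125}$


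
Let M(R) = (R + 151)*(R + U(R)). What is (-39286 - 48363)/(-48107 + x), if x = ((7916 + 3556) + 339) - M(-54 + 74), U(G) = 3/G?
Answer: 1752980/794833 ≈ 2.2055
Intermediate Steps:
M(R) = (151 + R)*(R + 3/R) (M(R) = (R + 151)*(R + 3/R) = (151 + R)*(R + 3/R))
x = 167307/20 (x = ((7916 + 3556) + 339) - (3 + (-54 + 74)² + 151*(-54 + 74) + 453/(-54 + 74)) = (11472 + 339) - (3 + 20² + 151*20 + 453/20) = 11811 - (3 + 400 + 3020 + 453*(1/20)) = 11811 - (3 + 400 + 3020 + 453/20) = 11811 - 1*68913/20 = 11811 - 68913/20 = 167307/20 ≈ 8365.3)
(-39286 - 48363)/(-48107 + x) = (-39286 - 48363)/(-48107 + 167307/20) = -87649/(-794833/20) = -87649*(-20/794833) = 1752980/794833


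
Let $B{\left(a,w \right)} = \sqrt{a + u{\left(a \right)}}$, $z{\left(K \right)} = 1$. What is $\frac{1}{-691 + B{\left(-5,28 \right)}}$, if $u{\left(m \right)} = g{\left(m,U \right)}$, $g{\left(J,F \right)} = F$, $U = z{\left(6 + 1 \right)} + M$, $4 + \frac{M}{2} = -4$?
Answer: $- \frac{691}{477501} - \frac{2 i \sqrt{5}}{477501} \approx -0.0014471 - 9.3657 \cdot 10^{-6} i$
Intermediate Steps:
$M = -16$ ($M = -8 + 2 \left(-4\right) = -8 - 8 = -16$)
$U = -15$ ($U = 1 - 16 = -15$)
$u{\left(m \right)} = -15$
$B{\left(a,w \right)} = \sqrt{-15 + a}$ ($B{\left(a,w \right)} = \sqrt{a - 15} = \sqrt{-15 + a}$)
$\frac{1}{-691 + B{\left(-5,28 \right)}} = \frac{1}{-691 + \sqrt{-15 - 5}} = \frac{1}{-691 + \sqrt{-20}} = \frac{1}{-691 + 2 i \sqrt{5}}$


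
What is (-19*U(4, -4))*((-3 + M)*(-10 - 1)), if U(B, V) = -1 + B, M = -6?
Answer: -5643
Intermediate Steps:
(-19*U(4, -4))*((-3 + M)*(-10 - 1)) = (-19*(-1 + 4))*((-3 - 6)*(-10 - 1)) = (-19*3)*(-9*(-11)) = -57*99 = -5643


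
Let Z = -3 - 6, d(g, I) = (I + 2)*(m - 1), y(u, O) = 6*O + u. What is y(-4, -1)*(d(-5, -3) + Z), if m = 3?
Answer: 110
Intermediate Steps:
y(u, O) = u + 6*O
d(g, I) = 4 + 2*I (d(g, I) = (I + 2)*(3 - 1) = (2 + I)*2 = 4 + 2*I)
Z = -9
y(-4, -1)*(d(-5, -3) + Z) = (-4 + 6*(-1))*((4 + 2*(-3)) - 9) = (-4 - 6)*((4 - 6) - 9) = -10*(-2 - 9) = -10*(-11) = 110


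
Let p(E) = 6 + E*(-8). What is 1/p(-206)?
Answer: 1/1654 ≈ 0.00060460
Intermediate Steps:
p(E) = 6 - 8*E
1/p(-206) = 1/(6 - 8*(-206)) = 1/(6 + 1648) = 1/1654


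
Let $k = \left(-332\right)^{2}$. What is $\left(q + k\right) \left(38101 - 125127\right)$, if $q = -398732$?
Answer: $25107697208$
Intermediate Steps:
$k = 110224$
$\left(q + k\right) \left(38101 - 125127\right) = \left(-398732 + 110224\right) \left(38101 - 125127\right) = \left(-288508\right) \left(-87026\right) = 25107697208$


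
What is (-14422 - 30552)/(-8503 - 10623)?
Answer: 22487/9563 ≈ 2.3515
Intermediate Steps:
(-14422 - 30552)/(-8503 - 10623) = -44974/(-19126) = -44974*(-1/19126) = 22487/9563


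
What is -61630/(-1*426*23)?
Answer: 30815/4899 ≈ 6.2901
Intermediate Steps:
-61630/(-1*426*23) = -61630/((-426*23)) = -61630/(-9798) = -61630*(-1/9798) = 30815/4899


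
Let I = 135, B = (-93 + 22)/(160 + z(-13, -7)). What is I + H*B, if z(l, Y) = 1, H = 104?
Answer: 14351/161 ≈ 89.137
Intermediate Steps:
B = -71/161 (B = (-93 + 22)/(160 + 1) = -71/161 ≈ -0.44099)
I + H*B = 135 + 104*(-71/161) = 135 - 7384/161 = 14351/161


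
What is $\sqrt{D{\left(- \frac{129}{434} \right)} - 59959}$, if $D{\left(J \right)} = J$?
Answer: $\frac{i \sqrt{11293693390}}{434} \approx 244.87 i$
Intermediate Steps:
$\sqrt{D{\left(- \frac{129}{434} \right)} - 59959} = \sqrt{- \frac{129}{434} - 59959} = \sqrt{- \frac{26022335}{434}} = \frac{i \sqrt{11293693390}}{434}$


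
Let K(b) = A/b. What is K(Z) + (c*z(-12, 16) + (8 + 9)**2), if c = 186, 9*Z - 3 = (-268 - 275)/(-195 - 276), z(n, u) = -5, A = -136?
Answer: -152525/163 ≈ -935.74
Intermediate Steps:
Z = 652/1413 (Z = 1/3 + ((-268 - 275)/(-195 - 276))/9 = 1/3 + (-543/(-471))/9 = 1/3 + (-543*(-1/471))/9 = 1/3 + (1/9)*(181/157) = 1/3 + 181/1413 = 652/1413 ≈ 0.46143)
K(b) = -136/b
K(Z) + (c*z(-12, 16) + (8 + 9)**2) = -136/652/1413 + (186*(-5) + (8 + 9)**2) = -136*1413/652 + (-930 + 17**2) = -48042/163 + (-930 + 289) = -48042/163 - 641 = -152525/163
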